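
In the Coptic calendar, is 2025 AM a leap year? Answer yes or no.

2025 mod 4 = 1; in the Coptic calendar a year is leap when year mod 4 = 3, so it is a common year.

no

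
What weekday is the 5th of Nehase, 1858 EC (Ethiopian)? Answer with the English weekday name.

Equivalently 10 August 1866 Gregorian, JDN 2402824.
2402824 ≡ 4 (mod 7); counting from Monday = 0 gives Friday.

Friday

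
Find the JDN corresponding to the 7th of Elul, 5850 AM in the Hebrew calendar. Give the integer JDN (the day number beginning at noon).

In the Gregorian calendar the same day is 2 September 2090.
JDN 2400001 is 17 November 1858 CE (Gregorian), MJD 0; the target day is +84661 days from there, so JDN = 2484662.

2484662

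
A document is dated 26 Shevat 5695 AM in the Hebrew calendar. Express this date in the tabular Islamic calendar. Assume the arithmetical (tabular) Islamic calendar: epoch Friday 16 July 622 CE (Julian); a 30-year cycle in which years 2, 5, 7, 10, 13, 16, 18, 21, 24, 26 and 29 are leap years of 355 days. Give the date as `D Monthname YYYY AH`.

Julian Day Number of the source date = 2427833.
Converting JDN 2427833 to the tabular Islamic calendar gives 24 Shawwal 1353 AH.

24 Shawwal 1353 AH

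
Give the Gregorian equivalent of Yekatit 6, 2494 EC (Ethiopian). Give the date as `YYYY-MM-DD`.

2502-02-17

Both dates share Julian Day Number 2634944; in the Gregorian calendar that is 17 February 2502 CE.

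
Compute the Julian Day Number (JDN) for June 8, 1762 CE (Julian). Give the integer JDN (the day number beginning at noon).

In the Gregorian calendar the same day is 19 June 1762.
JDN 2400001 is 17 November 1858 CE (Gregorian), MJD 0; the target day is −35214 days from there, so JDN = 2364787.

2364787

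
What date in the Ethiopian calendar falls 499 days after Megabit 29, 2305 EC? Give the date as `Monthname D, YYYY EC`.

Counting 499 days forward from JDN 2565965 reaches JDN 2566464, which is Nehase 13, 2306 EC.

Nehase 13, 2306 EC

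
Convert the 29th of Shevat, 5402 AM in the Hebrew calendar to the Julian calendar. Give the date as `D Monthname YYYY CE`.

The source date corresponds to 30 January 1642 in the Gregorian calendar (JDN 2320818).
That day falls on 20 January 1642 CE in the Julian calendar.

20 January 1642 CE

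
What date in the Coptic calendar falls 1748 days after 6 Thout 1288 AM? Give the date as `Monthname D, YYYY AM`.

The starting date is JDN 2295112; 2295112 + 1748 = 2296860.
JDN 2296860 corresponds to Paoni 23, 1292 AM.

Paoni 23, 1292 AM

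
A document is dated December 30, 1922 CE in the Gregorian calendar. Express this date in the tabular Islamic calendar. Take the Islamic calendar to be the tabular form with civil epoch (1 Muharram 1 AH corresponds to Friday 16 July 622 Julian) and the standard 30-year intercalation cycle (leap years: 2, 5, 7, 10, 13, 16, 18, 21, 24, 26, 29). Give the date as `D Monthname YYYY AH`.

11 Jumada al-Awwal 1341 AH

Both dates share Julian Day Number 2423419; in the tabular Islamic calendar that is 11 Jumada al-Awwal 1341 AH.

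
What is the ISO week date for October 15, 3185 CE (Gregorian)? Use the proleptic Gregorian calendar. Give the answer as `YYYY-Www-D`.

3185-W42-2

The weekday is Tuesday (ISO weekday 2).
That Tuesday belongs to ISO week 42 of ISO year 3185.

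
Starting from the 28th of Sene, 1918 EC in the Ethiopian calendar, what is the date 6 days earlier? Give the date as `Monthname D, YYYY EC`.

Sene 22, 1918 EC

JDN of the 28th of Sene, 1918 EC = 2424702.
2424702 − 6 = 2424696.
JDN 2424696 in the Ethiopian calendar is Sene 22, 1918 EC.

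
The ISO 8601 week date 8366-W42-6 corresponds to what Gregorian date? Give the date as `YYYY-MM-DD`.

ISO week 1 of 8366 is the week containing the first Thursday of 8366.
Week 42, day 6 (Saturday) lands on 8366-10-22.

8366-10-22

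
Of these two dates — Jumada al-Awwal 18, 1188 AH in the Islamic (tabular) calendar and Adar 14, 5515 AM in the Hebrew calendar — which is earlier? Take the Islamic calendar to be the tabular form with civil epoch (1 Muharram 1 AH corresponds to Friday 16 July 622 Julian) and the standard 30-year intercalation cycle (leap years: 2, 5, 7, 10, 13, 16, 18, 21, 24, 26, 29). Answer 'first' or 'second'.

second

First date → JDN 2369208; second date → JDN 2362116.
JDN 2362116 < JDN 2369208, so the second date is earlier.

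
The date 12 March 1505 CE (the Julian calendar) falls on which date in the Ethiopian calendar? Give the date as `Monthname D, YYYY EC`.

The source date corresponds to 22 March 1505 in the proleptic Gregorian calendar (JDN 2270830).
That day falls on 16 Megabit 1497 EC in the Ethiopian calendar.

Megabit 16, 1497 EC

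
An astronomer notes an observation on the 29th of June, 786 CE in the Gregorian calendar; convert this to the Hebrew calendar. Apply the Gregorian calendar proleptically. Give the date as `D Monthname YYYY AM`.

Julian Day Number of the source date = 2008320.
Converting JDN 2008320 to the Hebrew calendar gives 24 Tammuz 4546 AM.

24 Tammuz 4546 AM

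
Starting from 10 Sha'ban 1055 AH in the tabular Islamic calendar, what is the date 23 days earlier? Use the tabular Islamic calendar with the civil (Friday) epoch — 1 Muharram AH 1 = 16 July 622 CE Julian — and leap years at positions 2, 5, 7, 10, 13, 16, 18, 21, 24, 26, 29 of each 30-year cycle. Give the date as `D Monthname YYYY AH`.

The starting date is JDN 2322158; 2322158 − 23 = 2322135.
JDN 2322135 corresponds to 17 Rajab 1055 AH.

17 Rajab 1055 AH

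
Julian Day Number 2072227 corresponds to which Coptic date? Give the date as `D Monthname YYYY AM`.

The proleptic Gregorian equivalent of JDN 2072227 is 18 June 961.
In the Coptic calendar that day is 19 Paoni 677 AM.

19 Paoni 677 AM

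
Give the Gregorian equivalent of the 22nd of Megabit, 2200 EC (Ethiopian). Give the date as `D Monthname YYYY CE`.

2 April 2208 CE

Julian Day Number of the source date = 2527607.
Converting JDN 2527607 to the Gregorian calendar gives 2 April 2208 CE.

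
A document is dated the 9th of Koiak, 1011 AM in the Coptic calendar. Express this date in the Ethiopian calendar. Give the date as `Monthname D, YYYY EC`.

The source date corresponds to 12 December 1294 in the proleptic Gregorian calendar (JDN 2194030).
That day falls on 9 Tahsas 1287 EC in the Ethiopian calendar.

Tahsas 9, 1287 EC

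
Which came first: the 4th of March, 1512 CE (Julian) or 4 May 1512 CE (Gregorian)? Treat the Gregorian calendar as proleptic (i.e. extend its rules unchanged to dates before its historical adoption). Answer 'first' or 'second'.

first

The two dates have Julian Day Numbers 2273379 and 2273430 respectively.
Since 2273379 < 2273430, the first date comes first.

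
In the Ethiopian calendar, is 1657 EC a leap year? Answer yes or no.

no

1657 mod 4 = 1; in the Ethiopian calendar a year is leap when year mod 4 = 3, so it is a common year.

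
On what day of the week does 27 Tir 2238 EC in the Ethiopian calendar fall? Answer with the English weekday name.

Equivalently 6 February 2246 Gregorian, JDN 2541431.
2541431 ≡ 4 (mod 7); counting from Monday = 0 gives Friday.

Friday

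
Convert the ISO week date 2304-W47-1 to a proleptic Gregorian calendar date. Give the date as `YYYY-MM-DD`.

ISO week 1 of 2304 is the week containing the first Thursday of 2304.
Week 47, day 1 (Monday) lands on 2304-11-21.

2304-11-21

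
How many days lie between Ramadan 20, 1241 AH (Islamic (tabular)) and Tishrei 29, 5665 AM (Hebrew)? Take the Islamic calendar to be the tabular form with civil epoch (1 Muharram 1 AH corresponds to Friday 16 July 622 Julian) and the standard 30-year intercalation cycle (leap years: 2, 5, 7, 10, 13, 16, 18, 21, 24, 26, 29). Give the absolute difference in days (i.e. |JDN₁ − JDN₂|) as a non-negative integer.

JDN of the first date = 2388110.
JDN of the second date = 2416762.
|2416762 − 2388110| = 28652.

28652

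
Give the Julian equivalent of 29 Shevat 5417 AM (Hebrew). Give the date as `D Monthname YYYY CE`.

2 February 1657 CE

The source date corresponds to 12 February 1657 in the Gregorian calendar (JDN 2326310).
That day falls on 2 February 1657 CE in the Julian calendar.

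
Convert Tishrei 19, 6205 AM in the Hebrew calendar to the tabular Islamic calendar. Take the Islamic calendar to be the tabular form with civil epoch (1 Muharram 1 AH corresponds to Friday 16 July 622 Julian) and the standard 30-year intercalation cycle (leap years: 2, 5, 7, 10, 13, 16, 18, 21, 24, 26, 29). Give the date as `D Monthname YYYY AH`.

Both dates share Julian Day Number 2613987; in the tabular Islamic calendar that is 17 Safar 1879 AH.

17 Safar 1879 AH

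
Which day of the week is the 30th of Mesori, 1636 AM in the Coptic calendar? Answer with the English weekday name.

Sunday

This is JDN 2422573 (5 September 1920 Gregorian).
2422573 ≡ 6 (mod 7); counting from Monday = 0 gives Sunday.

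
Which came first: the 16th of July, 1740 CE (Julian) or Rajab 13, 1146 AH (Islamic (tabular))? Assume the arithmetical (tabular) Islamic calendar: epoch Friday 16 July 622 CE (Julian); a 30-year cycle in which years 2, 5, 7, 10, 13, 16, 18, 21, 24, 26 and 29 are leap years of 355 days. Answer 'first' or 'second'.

second

Converting both to JDN: 2356790 vs 2354379; the smaller is the second.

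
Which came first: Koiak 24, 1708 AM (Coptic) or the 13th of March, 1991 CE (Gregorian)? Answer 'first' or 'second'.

First date → JDN 2448625; second date → JDN 2448329.
JDN 2448329 < JDN 2448625, so the second date is earlier.

second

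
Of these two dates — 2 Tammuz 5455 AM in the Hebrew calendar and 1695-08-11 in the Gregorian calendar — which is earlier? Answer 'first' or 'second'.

first

The two dates have Julian Day Numbers 2340312 and 2340369 respectively.
Since 2340312 < 2340369, the first date comes first.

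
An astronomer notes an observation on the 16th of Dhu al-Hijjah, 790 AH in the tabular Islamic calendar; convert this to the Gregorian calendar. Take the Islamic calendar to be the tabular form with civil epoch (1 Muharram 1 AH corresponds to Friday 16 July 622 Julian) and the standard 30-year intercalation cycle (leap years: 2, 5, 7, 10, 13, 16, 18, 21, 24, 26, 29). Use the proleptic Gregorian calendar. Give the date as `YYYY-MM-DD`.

1388-12-24

Julian Day Number of the source date = 2228375.
Converting JDN 2228375 to the Gregorian calendar gives 24 December 1388 CE.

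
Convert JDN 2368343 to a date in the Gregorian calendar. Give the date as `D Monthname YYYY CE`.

14 March 1772 CE

JDN 2451545 is 1 Jan 2000; 2368343 is −83202 days from there.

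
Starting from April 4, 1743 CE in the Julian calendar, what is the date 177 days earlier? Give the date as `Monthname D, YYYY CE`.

October 9, 1742 CE

JDN of April 4, 1743 CE = 2357782.
2357782 − 177 = 2357605.
JDN 2357605 in the Julian calendar is October 9, 1742 CE.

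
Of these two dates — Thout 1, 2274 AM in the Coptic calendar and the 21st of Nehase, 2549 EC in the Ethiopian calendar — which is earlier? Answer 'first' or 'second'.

second

First date → JDN 2655243; second date → JDN 2655228.
JDN 2655228 < JDN 2655243, so the second date is earlier.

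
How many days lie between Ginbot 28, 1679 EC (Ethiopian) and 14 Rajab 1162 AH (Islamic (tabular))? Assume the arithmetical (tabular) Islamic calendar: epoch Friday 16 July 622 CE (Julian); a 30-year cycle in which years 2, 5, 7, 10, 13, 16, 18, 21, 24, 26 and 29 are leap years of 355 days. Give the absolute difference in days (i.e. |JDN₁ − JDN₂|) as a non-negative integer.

First date → JDN 2337377; second date → JDN 2360050.
The interval is |2337377 − 2360050| = 22673 days.

22673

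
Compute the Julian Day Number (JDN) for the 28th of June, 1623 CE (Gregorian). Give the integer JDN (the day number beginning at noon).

JDN 2299161 is 15 October 1582 CE (Gregorian); the target day is +14866 days from there, so JDN = 2314027.

2314027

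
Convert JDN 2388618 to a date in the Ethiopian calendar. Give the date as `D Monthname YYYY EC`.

The Gregorian equivalent of JDN 2388618 is 18 September 1827.
In the Ethiopian calendar that day is 8 Meskerem 1820 EC.

8 Meskerem 1820 EC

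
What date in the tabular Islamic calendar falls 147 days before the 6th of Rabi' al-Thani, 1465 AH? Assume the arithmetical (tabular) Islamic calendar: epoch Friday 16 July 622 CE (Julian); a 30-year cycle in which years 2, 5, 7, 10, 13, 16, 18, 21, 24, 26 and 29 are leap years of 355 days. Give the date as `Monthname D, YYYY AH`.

Dhu al-Qa'dah 8, 1464 AH

JDN of the 6th of Rabi' al-Thani, 1465 AH = 2467327.
2467327 − 147 = 2467180.
JDN 2467180 in the tabular Islamic calendar is Dhu al-Qa'dah 8, 1464 AH.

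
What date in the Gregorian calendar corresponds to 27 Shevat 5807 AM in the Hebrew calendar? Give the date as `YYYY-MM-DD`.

Both dates share Julian Day Number 2468765; in the Gregorian calendar that is 23 February 2047 CE.

2047-02-23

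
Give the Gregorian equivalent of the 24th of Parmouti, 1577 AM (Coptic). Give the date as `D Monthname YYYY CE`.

Both dates share Julian Day Number 2400897; in the Gregorian calendar that is 1 May 1861 CE.

1 May 1861 CE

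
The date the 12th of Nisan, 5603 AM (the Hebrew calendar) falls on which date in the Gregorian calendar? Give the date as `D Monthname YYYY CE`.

Julian Day Number of the source date = 2394303.
Converting JDN 2394303 to the Gregorian calendar gives 12 April 1843 CE.

12 April 1843 CE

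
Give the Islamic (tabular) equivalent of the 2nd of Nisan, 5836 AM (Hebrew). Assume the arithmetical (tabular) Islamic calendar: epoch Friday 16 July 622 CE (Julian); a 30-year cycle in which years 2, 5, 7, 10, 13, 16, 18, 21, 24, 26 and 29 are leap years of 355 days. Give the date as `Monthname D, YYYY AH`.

The source date corresponds to 5 April 2076 in the Gregorian calendar (JDN 2479399).
That day falls on 1 Jumada al-Awwal 1499 AH in the tabular Islamic calendar.

Jumada al-Awwal 1, 1499 AH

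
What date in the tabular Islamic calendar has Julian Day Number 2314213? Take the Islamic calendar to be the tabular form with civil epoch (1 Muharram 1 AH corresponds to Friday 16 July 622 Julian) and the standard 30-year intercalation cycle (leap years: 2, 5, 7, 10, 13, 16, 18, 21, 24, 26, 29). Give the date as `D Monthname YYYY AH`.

JDN 2314213 is 31 December 1623 in the Gregorian calendar.
In the tabular Islamic calendar that day is 9 Rabi' al-Awwal 1033 AH.

9 Rabi' al-Awwal 1033 AH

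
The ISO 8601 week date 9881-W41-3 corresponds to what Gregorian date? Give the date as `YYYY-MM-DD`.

9881-10-12

ISO week 1 of 9881 is the week containing the first Thursday of 9881.
Week 41, day 3 (Wednesday) lands on 9881-10-12.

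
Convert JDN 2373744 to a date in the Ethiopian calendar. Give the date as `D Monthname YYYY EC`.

20 Tahsas 1779 EC

JDN 2373744 is 27 December 1786 in the Gregorian calendar.
In the Ethiopian calendar that day is 20 Tahsas 1779 EC.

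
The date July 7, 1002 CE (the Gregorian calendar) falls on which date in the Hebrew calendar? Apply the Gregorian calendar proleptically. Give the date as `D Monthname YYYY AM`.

Julian Day Number of the source date = 2087220.
Converting JDN 2087220 to the Hebrew calendar gives 18 Tammuz 4762 AM.

18 Tammuz 4762 AM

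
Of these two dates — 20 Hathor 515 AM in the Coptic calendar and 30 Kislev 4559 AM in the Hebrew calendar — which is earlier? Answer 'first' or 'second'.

first

First date → JDN 2012847; second date → JDN 2012874.
JDN 2012847 < JDN 2012874, so the first date is earlier.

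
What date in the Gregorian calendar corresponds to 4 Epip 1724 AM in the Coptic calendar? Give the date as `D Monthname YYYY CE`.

11 July 2008 CE

Both dates share Julian Day Number 2454659; in the Gregorian calendar that is 11 July 2008 CE.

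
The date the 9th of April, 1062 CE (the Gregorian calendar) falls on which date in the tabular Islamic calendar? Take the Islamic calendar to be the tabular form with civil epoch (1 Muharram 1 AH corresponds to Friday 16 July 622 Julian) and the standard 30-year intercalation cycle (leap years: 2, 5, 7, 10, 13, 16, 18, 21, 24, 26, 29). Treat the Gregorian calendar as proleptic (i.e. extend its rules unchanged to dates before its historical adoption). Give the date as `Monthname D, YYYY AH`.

Julian Day Number of the source date = 2109046.
Converting JDN 2109046 to the tabular Islamic calendar gives 20 Rabi' al-Awwal 454 AH.

Rabi' al-Awwal 20, 454 AH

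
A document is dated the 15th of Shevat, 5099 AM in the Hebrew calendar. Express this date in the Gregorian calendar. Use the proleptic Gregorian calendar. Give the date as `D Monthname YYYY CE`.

Both dates share Julian Day Number 2210152; in the Gregorian calendar that is 2 February 1339 CE.

2 February 1339 CE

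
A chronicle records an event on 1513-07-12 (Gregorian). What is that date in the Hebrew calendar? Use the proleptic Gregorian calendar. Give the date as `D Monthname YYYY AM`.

28 Tammuz 5273 AM

Both dates share Julian Day Number 2273864; in the Hebrew calendar that is 28 Tammuz 5273 AM.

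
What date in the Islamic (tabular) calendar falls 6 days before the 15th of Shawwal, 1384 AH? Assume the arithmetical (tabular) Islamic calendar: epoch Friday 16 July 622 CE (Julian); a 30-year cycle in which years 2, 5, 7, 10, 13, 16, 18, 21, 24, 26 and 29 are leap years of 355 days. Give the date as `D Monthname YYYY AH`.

9 Shawwal 1384 AH

JDN of the 15th of Shawwal, 1384 AH = 2438809.
2438809 − 6 = 2438803.
JDN 2438803 in the tabular Islamic calendar is 9 Shawwal 1384 AH.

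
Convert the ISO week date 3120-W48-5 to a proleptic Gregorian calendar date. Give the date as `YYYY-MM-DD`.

ISO week 1 of 3120 is the week containing the first Thursday of 3120.
Week 48, day 5 (Friday) lands on 3120-11-26.

3120-11-26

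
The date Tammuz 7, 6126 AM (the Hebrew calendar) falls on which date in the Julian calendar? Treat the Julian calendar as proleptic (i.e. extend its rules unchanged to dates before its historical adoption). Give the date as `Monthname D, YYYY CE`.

June 30, 2366 CE

Julian Day Number of the source date = 2585420.
Converting JDN 2585420 to the Julian calendar gives 30 June 2366 CE.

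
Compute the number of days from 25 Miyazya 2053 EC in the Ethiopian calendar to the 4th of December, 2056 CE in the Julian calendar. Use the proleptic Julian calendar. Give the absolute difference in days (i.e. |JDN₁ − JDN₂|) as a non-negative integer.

First date → JDN 2473948; second date → JDN 2472350.
The interval is |2473948 − 2472350| = 1598 days.

1598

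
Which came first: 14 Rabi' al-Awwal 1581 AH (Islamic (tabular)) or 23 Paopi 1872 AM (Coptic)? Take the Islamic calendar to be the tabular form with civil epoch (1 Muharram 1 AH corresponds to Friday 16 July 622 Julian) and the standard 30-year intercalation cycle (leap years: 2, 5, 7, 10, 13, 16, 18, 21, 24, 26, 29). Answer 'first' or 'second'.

first

First date → JDN 2508411; second date → JDN 2508465.
JDN 2508411 < JDN 2508465, so the first date is earlier.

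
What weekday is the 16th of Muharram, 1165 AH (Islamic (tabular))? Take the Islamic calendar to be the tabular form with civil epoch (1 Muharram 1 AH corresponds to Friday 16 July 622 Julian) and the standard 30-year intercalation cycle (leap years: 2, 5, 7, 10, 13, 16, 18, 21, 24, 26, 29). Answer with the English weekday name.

Sunday

In the Gregorian calendar this is 5 December 1751 (JDN 2360938).
2360938 ≡ 6 (mod 7); counting from Monday = 0 gives Sunday.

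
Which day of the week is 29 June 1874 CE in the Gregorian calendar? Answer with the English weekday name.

JDN 2405704 mod 7 = 0, and JDN 0 was a Monday, so this is a Monday.

Monday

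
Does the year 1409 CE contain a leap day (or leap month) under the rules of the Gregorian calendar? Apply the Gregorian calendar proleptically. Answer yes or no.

no

1409 is not divisible by 4, so it is a common year.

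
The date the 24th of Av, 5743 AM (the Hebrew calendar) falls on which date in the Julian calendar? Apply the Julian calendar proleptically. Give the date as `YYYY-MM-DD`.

Julian Day Number of the source date = 2445550.
Converting JDN 2445550 to the Julian calendar gives 21 July 1983 CE.

1983-07-21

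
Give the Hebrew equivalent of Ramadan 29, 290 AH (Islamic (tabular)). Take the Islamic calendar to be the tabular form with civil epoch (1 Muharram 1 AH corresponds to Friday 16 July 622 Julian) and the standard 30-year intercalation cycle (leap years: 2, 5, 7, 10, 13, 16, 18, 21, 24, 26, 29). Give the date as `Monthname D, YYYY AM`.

Julian Day Number of the source date = 2051116.
Converting JDN 2051116 to the Hebrew calendar gives 1 Elul 4663 AM.

Elul 1, 4663 AM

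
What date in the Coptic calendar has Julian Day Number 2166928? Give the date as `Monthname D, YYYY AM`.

The proleptic Gregorian equivalent of JDN 2166928 is 29 September 1220.
In the Coptic calendar that day is Thout 25, 937 AM.

Thout 25, 937 AM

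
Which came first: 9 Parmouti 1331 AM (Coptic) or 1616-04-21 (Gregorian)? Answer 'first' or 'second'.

first

The two dates have Julian Day Numbers 2311030 and 2311403 respectively.
Since 2311030 < 2311403, the first date comes first.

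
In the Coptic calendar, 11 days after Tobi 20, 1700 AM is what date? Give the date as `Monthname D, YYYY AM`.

The starting date is JDN 2445729; 2445729 + 11 = 2445740.
JDN 2445740 corresponds to Meshir 1, 1700 AM.

Meshir 1, 1700 AM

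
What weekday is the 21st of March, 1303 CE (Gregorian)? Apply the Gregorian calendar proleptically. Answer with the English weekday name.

Since JDN mod 7 = 2 (0 = Monday), the day is Wednesday.

Wednesday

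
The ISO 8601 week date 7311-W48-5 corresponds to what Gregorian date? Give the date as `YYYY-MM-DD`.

7311-11-27

ISO week 1 of 7311 is the week containing the first Thursday of 7311.
Week 48, day 5 (Friday) lands on 7311-11-27.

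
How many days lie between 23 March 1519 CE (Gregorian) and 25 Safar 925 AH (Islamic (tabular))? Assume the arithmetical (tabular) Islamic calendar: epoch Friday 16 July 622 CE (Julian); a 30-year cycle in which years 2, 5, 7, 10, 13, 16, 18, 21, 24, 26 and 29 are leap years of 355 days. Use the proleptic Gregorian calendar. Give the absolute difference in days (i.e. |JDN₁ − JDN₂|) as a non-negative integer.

First date → JDN 2275944; second date → JDN 2275929.
The interval is |2275944 − 2275929| = 15 days.

15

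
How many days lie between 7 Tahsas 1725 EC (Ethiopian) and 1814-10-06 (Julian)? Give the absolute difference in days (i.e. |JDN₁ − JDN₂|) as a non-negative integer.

JDN of the first date = 2354008.
JDN of the second date = 2383900.
|2383900 − 2354008| = 29892.

29892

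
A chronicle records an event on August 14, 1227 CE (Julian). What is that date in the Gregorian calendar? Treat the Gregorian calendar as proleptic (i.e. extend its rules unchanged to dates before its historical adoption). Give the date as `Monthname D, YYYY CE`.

At this point the Julian calendar is 7 days behind the Gregorian.
14 August 1227 Julian + 7 days → 21 August 1227 Gregorian.

August 21, 1227 CE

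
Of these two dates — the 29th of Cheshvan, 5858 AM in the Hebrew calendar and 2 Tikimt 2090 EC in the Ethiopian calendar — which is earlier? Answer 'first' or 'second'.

second

First date → JDN 2487282; second date → JDN 2487259.
JDN 2487259 < JDN 2487282, so the second date is earlier.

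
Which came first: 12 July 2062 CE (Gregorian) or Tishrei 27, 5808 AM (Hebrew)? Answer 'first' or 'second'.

The two dates have Julian Day Numbers 2474383 and 2469001 respectively.
Since 2469001 < 2474383, the second date comes first.

second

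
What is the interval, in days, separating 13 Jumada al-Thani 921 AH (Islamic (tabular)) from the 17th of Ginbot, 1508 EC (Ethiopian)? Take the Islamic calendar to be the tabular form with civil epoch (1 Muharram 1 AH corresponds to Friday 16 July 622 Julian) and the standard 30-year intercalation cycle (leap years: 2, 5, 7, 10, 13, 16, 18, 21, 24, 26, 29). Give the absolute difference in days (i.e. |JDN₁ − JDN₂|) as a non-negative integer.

292

JDN of the first date = 2274617.
JDN of the second date = 2274909.
|2274909 − 2274617| = 292.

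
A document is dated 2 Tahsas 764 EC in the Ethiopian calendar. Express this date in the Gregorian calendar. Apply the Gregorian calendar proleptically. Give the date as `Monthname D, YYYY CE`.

Julian Day Number of the source date = 2002998.
Converting JDN 2002998 to the Gregorian calendar gives 3 December 771 CE.

December 3, 771 CE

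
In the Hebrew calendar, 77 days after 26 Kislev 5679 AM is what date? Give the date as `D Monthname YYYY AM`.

15 Adar I 5679 AM

Counting 77 days forward from JDN 2421928 reaches JDN 2422005, which is 15 Adar I 5679 AM.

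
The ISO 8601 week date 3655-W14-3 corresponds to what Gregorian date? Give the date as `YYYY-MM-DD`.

ISO week 1 of 3655 is the week containing the first Thursday of 3655.
Week 14, day 3 (Wednesday) lands on 3655-04-07.

3655-04-07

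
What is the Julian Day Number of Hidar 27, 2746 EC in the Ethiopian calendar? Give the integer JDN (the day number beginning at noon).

2726918

In the Gregorian calendar the same day is 12 December 2753.
JDN 2451545 is 1 January 2000 CE (Gregorian); the target day is +275373 days from there, so JDN = 2726918.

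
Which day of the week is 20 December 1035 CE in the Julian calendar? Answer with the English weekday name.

Saturday

This is JDN 2099445 (26 December 1035 Gregorian).
JDN 2099445 mod 7 = 5, and JDN 0 was a Monday, so this is a Saturday.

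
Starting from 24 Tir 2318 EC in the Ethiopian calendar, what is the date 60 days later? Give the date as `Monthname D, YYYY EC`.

The starting date is JDN 2570648; 2570648 + 60 = 2570708.
JDN 2570708 corresponds to Megabit 24, 2318 EC.

Megabit 24, 2318 EC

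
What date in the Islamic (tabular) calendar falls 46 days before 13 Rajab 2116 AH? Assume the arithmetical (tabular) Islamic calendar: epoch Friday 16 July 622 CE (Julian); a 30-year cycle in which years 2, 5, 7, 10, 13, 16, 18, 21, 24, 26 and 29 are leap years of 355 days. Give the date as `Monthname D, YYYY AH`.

Jumada al-Awwal 26, 2116 AH

The starting date is JDN 2698114; 2698114 − 46 = 2698068.
JDN 2698068 corresponds to Jumada al-Awwal 26, 2116 AH.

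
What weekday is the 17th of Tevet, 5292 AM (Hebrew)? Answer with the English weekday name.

This is JDN 2280615 (5 January 1532 Gregorian).
2280615 ≡ 1 (mod 7); counting from Monday = 0 gives Tuesday.

Tuesday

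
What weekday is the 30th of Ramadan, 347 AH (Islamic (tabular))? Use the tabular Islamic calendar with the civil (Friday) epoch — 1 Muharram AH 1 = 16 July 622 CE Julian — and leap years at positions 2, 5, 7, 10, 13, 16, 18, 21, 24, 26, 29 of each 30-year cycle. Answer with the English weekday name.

Wednesday

This is JDN 2071316 (20 December 958 Gregorian).
Since JDN mod 7 = 2 (0 = Monday), the day is Wednesday.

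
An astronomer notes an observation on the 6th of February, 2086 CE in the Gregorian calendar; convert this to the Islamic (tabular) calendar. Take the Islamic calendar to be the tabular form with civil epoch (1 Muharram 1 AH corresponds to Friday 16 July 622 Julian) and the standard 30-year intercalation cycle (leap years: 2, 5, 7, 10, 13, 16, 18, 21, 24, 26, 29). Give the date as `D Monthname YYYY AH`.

21 Jumada al-Thani 1509 AH

Julian Day Number of the source date = 2482993.
Converting JDN 2482993 to the tabular Islamic calendar gives 21 Jumada al-Thani 1509 AH.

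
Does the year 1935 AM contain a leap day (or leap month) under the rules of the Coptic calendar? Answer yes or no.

yes

1935 mod 4 = 3; in the Coptic calendar a year is leap when year mod 4 = 3, so it is a leap year.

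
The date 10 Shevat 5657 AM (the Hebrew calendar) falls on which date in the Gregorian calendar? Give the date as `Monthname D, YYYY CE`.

January 13, 1897 CE

Both dates share Julian Day Number 2413938; in the Gregorian calendar that is 13 January 1897 CE.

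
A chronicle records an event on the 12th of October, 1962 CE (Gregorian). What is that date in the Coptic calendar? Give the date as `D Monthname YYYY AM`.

2 Paopi 1679 AM

Julian Day Number of the source date = 2437950.
Converting JDN 2437950 to the Coptic calendar gives 2 Paopi 1679 AM.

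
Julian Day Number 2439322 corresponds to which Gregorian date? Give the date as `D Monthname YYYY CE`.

JDN 2451545 is 1 Jan 2000; 2439322 is −12223 days from there.

15 July 1966 CE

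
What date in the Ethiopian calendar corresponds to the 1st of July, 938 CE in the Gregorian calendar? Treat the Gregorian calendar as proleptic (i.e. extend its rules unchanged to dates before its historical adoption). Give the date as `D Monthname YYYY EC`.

2 Hamle 930 EC

Julian Day Number of the source date = 2063839.
Converting JDN 2063839 to the Ethiopian calendar gives 2 Hamle 930 EC.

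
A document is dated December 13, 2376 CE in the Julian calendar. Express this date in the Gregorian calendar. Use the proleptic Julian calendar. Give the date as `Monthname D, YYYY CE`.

December 29, 2376 CE

For dates in this range the Gregorian date is 16 days ahead of the Julian.
13 December 2376 Julian + 16 days → 29 December 2376 Gregorian.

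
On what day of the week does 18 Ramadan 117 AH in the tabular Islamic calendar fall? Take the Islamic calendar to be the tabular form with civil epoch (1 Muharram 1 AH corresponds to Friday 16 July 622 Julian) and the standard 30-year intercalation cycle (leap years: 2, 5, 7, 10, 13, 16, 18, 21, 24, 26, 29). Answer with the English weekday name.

This is JDN 1989800 (15 October 735 Gregorian).
Since JDN mod 7 = 1 (0 = Monday), the day is Tuesday.

Tuesday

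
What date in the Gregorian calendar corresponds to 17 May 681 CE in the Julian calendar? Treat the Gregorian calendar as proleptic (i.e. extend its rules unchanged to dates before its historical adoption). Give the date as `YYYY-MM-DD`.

0681-05-20

For dates in this range the Gregorian date is 3 days ahead of the Julian.
17 May 681 Julian + 3 days → 20 May 681 Gregorian.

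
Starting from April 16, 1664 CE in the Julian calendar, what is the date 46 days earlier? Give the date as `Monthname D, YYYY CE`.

The starting date is JDN 2328940; 2328940 − 46 = 2328894.
JDN 2328894 corresponds to March 1, 1664 CE.

March 1, 1664 CE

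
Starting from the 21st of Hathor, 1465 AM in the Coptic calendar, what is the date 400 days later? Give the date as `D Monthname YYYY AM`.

26 Koiak 1466 AM

JDN of the 21st of Hathor, 1465 AM = 2359836.
2359836 + 400 = 2360236.
JDN 2360236 in the Coptic calendar is 26 Koiak 1466 AM.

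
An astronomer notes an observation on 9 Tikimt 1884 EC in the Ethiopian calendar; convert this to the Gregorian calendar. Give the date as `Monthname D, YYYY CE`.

October 19, 1891 CE

Julian Day Number of the source date = 2412025.
Converting JDN 2412025 to the Gregorian calendar gives 19 October 1891 CE.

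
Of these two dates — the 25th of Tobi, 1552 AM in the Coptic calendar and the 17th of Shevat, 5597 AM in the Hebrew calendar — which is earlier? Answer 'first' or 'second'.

Converting both to JDN: 2391677 vs 2392033; the smaller is the first.

first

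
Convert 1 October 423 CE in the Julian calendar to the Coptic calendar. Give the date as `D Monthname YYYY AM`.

Julian Day Number of the source date = 1875832.
Converting JDN 1875832 to the Coptic calendar gives 3 Paopi 140 AM.

3 Paopi 140 AM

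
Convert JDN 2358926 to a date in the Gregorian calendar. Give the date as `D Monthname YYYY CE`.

2 June 1746 CE

Counting from JDN 2299161 = 15 Oct 1582 gives an offset of 59765 days.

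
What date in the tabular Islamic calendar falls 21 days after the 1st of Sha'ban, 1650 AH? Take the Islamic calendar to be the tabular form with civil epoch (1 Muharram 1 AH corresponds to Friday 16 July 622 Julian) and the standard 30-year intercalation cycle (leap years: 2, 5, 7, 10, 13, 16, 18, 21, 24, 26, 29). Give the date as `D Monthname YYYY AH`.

22 Sha'ban 1650 AH

Counting 21 days forward from JDN 2532998 reaches JDN 2533019, which is 22 Sha'ban 1650 AH.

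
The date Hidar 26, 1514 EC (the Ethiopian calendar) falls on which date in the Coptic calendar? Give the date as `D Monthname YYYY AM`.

The source date corresponds to 2 December 1521 in the proleptic Gregorian calendar (JDN 2276929).
That day falls on 26 Hathor 1238 AM in the Coptic calendar.

26 Hathor 1238 AM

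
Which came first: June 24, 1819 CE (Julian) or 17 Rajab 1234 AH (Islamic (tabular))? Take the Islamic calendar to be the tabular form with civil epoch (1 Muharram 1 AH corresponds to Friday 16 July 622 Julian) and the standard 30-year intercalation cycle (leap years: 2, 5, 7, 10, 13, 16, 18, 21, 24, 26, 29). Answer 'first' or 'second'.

Converting both to JDN: 2385622 vs 2385567; the smaller is the second.

second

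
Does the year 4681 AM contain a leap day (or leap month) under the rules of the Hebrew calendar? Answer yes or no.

no

Hebrew year 4681 is year 7 of its 19-year Metonic cycle; leap years are at positions 3, 6, 8, 11, 14, 17, 19, so it is a common year (12 months).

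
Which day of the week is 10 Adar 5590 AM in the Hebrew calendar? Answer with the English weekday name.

Friday

This is JDN 2389517 (5 March 1830 Gregorian).
JDN 2389517 mod 7 = 4, and JDN 0 was a Monday, so this is a Friday.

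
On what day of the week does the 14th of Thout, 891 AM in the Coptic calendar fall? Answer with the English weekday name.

In the proleptic Gregorian calendar this is 18 September 1174 (JDN 2150115).
Since JDN mod 7 = 2 (0 = Monday), the day is Wednesday.

Wednesday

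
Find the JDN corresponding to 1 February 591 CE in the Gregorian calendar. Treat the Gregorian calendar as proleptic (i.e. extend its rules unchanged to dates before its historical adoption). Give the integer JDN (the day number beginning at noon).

1936950

JDN 2400001 is 17 November 1858 CE (Gregorian), MJD 0; the target day is −463051 days from there, so JDN = 1936950.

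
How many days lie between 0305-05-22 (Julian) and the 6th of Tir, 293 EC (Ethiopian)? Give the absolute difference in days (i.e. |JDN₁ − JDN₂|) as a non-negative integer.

First date → JDN 1832601; second date → JDN 1830999.
The interval is |1832601 − 1830999| = 1602 days.

1602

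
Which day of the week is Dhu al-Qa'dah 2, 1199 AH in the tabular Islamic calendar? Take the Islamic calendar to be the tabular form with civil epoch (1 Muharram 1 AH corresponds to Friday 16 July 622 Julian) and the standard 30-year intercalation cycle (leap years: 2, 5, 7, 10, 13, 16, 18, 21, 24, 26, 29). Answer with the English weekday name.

This is JDN 2373267 (6 September 1785 Gregorian).
2373267 ≡ 1 (mod 7); counting from Monday = 0 gives Tuesday.

Tuesday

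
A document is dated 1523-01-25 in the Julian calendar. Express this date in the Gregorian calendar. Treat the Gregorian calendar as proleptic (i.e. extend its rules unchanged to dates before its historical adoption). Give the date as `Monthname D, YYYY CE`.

February 4, 1523 CE

At this point the Julian calendar is 10 days behind the Gregorian.
25 January 1523 Julian + 10 days → 4 February 1523 Gregorian.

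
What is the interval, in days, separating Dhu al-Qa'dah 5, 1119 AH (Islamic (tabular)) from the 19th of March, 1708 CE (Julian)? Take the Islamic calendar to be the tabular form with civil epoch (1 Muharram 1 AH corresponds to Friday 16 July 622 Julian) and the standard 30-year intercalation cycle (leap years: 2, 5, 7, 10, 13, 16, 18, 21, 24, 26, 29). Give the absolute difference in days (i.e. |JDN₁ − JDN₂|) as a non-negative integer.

62

JDN of the first date = 2344921.
JDN of the second date = 2344983.
|2344983 − 2344921| = 62.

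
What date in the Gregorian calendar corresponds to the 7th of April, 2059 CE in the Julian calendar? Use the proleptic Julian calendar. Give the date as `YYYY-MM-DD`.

At this point the Julian calendar is 13 days behind the Gregorian.
7 April 2059 Julian + 13 days → 20 April 2059 Gregorian.

2059-04-20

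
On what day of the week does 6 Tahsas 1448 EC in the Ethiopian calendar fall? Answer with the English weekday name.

This is JDN 2252833 (12 December 1455 Gregorian).
Since JDN mod 7 = 2 (0 = Monday), the day is Wednesday.

Wednesday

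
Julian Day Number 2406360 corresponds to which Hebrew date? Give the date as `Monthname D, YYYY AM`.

Nisan 21, 5636 AM

The Gregorian equivalent of JDN 2406360 is 15 April 1876.
In the Hebrew calendar that day is Nisan 21, 5636 AM.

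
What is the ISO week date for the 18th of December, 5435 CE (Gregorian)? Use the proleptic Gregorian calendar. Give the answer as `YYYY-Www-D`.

The weekday is Friday (ISO weekday 5).
That Friday belongs to ISO week 51 of ISO year 5435.

5435-W51-5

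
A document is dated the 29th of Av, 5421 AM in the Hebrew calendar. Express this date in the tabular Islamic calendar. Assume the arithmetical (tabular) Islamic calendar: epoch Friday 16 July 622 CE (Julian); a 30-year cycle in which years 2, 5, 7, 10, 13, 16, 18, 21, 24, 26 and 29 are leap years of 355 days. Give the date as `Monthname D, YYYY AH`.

Both dates share Julian Day Number 2327964; in the tabular Islamic calendar that is 28 Dhu al-Hijjah 1071 AH.

Dhu al-Hijjah 28, 1071 AH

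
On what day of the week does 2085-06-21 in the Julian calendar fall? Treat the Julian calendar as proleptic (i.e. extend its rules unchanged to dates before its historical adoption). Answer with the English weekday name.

Equivalently 4 July 2085 Gregorian, JDN 2482776.
Since JDN mod 7 = 2 (0 = Monday), the day is Wednesday.

Wednesday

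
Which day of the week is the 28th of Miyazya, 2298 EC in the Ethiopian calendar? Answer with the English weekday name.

Wednesday

In the Gregorian calendar this is 9 May 2306 (JDN 2563437).
Since JDN mod 7 = 2 (0 = Monday), the day is Wednesday.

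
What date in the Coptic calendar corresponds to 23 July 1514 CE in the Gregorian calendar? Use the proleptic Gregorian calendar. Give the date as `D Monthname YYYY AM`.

Both dates share Julian Day Number 2274240; in the Coptic calendar that is 19 Epip 1230 AM.

19 Epip 1230 AM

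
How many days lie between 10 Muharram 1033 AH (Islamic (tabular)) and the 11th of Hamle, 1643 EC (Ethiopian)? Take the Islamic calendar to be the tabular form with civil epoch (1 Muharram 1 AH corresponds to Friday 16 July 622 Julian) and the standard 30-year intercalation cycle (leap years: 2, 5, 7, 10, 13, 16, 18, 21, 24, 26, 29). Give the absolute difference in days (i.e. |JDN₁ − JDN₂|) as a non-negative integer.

10116

First date → JDN 2314155; second date → JDN 2324271.
The interval is |2314155 − 2324271| = 10116 days.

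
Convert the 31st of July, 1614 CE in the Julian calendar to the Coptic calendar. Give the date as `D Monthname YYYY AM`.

7 Mesori 1330 AM

The source date corresponds to 10 August 1614 in the Gregorian calendar (JDN 2310783).
That day falls on 7 Mesori 1330 AM in the Coptic calendar.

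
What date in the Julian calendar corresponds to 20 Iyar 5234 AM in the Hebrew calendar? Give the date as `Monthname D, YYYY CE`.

The source date corresponds to 16 May 1474 in the proleptic Gregorian calendar (JDN 2259563).
That day falls on 7 May 1474 CE in the Julian calendar.

May 7, 1474 CE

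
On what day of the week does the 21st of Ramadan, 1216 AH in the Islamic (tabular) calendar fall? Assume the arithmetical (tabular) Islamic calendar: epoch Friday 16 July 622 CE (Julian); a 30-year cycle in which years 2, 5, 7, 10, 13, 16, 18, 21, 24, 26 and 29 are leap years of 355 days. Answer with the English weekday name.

Monday

This is JDN 2379251 (25 January 1802 Gregorian).
2379251 ≡ 0 (mod 7); counting from Monday = 0 gives Monday.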